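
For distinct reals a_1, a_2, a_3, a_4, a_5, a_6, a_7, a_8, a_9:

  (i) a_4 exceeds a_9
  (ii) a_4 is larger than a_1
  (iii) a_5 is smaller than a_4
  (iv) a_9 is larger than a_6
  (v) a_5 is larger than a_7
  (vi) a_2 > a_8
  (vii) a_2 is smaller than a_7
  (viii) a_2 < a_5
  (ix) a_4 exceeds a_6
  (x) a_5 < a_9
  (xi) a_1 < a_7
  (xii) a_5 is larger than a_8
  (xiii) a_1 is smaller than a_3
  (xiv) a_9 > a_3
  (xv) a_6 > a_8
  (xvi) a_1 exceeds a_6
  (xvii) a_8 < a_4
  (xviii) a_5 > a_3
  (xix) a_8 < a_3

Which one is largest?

a_4

a_8 is not greatest since a_8 < a_4; a_6 is not greatest since a_6 < a_1; a_1 is not greatest since a_1 < a_7; a_2 is not greatest since a_2 < a_5; a_3 is not greatest since a_3 < a_5; a_7 is not greatest since a_7 < a_5; a_5 is not greatest since a_5 < a_4; a_9 is not greatest since a_9 < a_4.
Only a_4 has nothing above it, so a_4 is the largest.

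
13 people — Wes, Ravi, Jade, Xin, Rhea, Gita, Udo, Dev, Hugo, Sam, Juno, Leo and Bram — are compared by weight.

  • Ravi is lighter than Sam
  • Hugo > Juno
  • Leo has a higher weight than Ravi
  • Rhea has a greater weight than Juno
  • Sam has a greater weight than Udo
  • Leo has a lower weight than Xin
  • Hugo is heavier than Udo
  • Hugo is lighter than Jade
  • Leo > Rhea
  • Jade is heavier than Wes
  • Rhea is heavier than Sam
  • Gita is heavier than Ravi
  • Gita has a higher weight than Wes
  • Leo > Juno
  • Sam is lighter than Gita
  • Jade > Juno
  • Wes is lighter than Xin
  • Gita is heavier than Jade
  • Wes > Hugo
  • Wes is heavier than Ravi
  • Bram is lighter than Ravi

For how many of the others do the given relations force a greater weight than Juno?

7

From Juno the given relations immediately reach Hugo, Jade, Rhea, Leo.
From those, Wes, Gita, Xin — 7 in total.
Nothing else is reachable above Juno; 7 in all.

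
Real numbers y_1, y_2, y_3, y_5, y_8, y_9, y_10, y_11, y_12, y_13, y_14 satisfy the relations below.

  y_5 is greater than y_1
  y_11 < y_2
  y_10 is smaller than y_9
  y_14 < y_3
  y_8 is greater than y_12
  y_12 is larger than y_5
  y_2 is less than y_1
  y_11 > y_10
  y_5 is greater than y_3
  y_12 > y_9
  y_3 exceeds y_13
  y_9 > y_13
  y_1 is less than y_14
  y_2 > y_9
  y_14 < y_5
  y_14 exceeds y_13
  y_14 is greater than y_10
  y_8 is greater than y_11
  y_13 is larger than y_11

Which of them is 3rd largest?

y_5

Piecing the relations together gives one ordering: y_10 < y_11 < y_13 < y_9 < y_2 < y_1 < y_14 < y_3 < y_5 < y_12 < y_8.
The 3rd largest is y_5.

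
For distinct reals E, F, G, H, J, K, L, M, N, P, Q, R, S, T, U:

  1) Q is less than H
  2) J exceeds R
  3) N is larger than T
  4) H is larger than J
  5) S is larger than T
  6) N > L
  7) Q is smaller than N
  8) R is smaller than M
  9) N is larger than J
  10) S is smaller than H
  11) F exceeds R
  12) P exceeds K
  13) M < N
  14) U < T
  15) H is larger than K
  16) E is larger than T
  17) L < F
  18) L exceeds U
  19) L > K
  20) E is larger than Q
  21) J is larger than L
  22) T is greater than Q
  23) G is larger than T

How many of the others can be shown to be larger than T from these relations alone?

Directly above T: G, E, S, N.
One step further: H (5 so far).
No other element is forced above T by the given relations, so the count is 5.

5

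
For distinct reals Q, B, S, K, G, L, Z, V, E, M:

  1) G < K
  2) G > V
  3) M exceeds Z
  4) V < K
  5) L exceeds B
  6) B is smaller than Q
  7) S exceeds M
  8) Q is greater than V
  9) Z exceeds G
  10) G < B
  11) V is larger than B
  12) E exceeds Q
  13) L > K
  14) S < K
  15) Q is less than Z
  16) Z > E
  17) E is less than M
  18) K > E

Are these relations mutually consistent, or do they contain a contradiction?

Chaining the given relations yields V < G < B, so V < B. But one relation states B < V. These cannot both hold.

inconsistent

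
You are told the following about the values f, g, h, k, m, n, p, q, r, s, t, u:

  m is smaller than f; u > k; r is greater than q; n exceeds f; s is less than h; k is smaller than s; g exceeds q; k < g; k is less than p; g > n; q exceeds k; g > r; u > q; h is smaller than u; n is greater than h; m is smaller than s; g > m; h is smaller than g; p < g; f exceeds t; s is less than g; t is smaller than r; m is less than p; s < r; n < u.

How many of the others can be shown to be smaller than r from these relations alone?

Directly below r: t, s, q.
One step further: m, k (5 so far).
Nothing else is reachable below r; 5 in all.

5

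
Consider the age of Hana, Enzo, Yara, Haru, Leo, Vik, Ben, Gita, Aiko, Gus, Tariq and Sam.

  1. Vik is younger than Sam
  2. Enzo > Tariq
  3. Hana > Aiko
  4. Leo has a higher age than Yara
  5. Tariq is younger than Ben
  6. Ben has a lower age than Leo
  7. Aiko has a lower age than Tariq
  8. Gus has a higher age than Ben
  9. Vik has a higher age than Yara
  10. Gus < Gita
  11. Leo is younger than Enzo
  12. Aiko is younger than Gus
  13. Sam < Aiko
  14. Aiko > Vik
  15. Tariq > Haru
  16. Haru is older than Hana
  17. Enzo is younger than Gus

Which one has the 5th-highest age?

The consecutive relations fix a unique order: Yara < Vik < Sam < Aiko < Hana < Haru < Tariq < Ben < Leo < Enzo < Gus < Gita.
The 5th largest is Ben.

Ben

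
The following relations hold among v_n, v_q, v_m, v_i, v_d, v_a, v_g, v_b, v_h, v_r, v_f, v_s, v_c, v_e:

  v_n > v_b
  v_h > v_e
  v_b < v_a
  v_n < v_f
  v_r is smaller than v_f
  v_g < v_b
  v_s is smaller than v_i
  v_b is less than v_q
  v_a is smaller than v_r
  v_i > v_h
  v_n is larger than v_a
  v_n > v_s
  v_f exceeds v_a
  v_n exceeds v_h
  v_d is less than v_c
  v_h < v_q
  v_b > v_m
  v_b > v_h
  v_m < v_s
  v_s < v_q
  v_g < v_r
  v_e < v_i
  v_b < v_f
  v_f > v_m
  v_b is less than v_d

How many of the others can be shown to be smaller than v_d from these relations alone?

The elements the relations force below v_d are v_m, v_e, v_g, v_h, v_b — no chain reaches any other.
That is 5.

5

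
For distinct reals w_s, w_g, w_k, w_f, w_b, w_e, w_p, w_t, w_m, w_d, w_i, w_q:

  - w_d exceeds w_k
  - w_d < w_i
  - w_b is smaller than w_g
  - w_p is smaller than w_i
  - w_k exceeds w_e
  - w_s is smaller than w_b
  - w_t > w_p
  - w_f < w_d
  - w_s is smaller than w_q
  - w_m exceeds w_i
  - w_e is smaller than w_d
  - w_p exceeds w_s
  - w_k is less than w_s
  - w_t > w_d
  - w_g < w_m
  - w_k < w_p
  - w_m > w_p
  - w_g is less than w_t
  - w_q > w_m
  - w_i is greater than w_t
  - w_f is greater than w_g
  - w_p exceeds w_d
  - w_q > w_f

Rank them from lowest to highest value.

Nothing is placed below w_e, so it is least; from there w_e < w_k; w_k < w_s; w_s < w_b; w_b < w_g; w_g < w_f; w_f < w_d; w_d < w_p; w_p < w_t; w_t < w_i; w_i < w_m; w_m < w_q, each given directly.

w_e < w_k < w_s < w_b < w_g < w_f < w_d < w_p < w_t < w_i < w_m < w_q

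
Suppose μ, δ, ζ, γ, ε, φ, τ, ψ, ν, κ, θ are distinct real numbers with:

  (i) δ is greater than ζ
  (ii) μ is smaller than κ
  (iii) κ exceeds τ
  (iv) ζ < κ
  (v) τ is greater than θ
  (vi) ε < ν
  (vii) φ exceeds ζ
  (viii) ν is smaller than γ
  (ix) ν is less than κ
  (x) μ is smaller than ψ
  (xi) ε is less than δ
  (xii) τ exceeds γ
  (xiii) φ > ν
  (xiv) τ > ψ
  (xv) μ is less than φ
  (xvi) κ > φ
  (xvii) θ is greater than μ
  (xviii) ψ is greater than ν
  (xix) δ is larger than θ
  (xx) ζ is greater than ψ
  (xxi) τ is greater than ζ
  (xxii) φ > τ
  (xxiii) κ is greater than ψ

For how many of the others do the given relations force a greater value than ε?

8

The elements the relations force above ε are ν, ψ, ζ, γ, δ, τ, φ, κ — no chain reaches any other.
That is 8.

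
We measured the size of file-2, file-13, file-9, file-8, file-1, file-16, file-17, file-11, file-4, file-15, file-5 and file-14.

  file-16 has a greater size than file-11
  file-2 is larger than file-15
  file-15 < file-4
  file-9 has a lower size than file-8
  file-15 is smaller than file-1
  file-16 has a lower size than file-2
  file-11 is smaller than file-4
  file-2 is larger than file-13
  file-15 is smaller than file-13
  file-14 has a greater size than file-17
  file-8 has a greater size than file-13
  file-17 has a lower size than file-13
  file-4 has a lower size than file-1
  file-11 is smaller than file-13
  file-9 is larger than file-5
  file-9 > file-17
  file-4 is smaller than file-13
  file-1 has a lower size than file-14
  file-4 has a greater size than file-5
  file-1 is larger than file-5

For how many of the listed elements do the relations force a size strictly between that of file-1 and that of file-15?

1

Chaining upward from file-15 reaches: file-4, file-13, file-14, file-2, file-8.
Chaining downward from file-1 reaches: file-11, file-5, file-4.
Strictly between file-15 and file-1 are those in both lists: file-4 — 1 element.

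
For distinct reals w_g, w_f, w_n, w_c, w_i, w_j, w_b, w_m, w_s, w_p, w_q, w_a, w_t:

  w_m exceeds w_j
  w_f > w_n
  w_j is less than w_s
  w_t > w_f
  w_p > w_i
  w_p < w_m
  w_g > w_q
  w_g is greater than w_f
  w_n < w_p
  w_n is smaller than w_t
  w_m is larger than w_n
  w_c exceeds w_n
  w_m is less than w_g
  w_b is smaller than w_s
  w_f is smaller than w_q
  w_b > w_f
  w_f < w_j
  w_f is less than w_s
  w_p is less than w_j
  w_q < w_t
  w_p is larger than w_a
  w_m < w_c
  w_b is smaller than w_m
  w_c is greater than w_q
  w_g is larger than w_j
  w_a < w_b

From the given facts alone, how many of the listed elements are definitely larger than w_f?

8

From w_f the given relations immediately reach w_b, w_j, w_q, w_s, w_g, w_t.
From those, w_m, w_c — 8 in total.
Nothing else is reachable above w_f; 8 in all.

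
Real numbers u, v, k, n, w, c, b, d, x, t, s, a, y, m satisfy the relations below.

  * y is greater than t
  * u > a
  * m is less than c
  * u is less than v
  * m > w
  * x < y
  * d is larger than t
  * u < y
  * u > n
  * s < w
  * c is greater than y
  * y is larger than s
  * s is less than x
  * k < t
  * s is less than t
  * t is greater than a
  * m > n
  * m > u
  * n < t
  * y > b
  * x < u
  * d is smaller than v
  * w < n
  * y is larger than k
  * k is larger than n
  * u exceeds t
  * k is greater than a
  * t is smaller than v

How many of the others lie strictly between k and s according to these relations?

2

Chaining upward from s reaches: w, n, t, x, u, m, y, d, c, v.
Chaining downward from k reaches: w, a, n.
Strictly between s and k are those in both lists: w, n — 2 elements.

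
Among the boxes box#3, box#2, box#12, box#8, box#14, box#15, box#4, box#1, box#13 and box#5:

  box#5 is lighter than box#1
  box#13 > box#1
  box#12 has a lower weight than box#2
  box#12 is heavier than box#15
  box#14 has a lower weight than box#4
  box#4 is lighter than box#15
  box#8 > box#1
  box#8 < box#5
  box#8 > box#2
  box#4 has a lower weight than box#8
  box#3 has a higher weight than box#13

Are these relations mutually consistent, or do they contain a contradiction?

Chaining the given relations yields box#8 < box#5 < box#1, so box#8 < box#1. But one relation states box#1 < box#8. These cannot both hold.

inconsistent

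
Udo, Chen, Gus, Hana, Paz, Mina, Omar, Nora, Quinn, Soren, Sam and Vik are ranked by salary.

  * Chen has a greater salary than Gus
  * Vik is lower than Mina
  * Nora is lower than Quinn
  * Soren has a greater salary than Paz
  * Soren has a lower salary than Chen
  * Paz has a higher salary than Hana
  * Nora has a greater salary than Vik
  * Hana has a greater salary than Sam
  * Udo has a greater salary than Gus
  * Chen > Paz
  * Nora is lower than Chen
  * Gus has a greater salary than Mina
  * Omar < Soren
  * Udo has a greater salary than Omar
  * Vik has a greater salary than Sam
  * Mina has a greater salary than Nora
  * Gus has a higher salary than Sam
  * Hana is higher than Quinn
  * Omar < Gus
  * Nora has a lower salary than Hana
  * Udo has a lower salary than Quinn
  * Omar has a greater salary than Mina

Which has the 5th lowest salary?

Piecing the relations together gives one ordering: Sam < Vik < Nora < Mina < Omar < Gus < Udo < Quinn < Hana < Paz < Soren < Chen.
Counting 5 from the smallest end gives Omar.

Omar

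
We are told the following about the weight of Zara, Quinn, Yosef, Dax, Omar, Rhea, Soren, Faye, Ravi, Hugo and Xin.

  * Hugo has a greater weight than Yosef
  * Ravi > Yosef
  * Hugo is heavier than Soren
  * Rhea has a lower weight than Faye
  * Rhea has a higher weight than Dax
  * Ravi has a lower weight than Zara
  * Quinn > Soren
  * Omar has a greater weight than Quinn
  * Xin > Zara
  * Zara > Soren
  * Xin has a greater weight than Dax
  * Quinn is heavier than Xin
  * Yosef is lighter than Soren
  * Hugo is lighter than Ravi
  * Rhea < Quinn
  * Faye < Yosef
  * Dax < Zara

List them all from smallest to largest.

Dax < Rhea < Faye < Yosef < Soren < Hugo < Ravi < Zara < Xin < Quinn < Omar

The consecutive links are each given: Dax < Rhea; Rhea < Faye; Faye < Yosef; Yosef < Soren; Soren < Hugo; Hugo < Ravi; Ravi < Zara; Zara < Xin; Xin < Quinn; Quinn < Omar.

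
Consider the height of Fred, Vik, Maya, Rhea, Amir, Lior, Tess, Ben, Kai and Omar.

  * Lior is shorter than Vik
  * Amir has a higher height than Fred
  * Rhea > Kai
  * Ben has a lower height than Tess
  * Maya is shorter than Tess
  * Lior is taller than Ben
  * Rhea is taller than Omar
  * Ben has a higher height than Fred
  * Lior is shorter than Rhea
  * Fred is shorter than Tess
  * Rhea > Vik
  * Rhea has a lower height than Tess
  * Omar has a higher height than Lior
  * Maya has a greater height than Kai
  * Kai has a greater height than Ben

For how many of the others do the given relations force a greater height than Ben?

7

The elements the relations force above Ben are Kai, Lior, Omar, Vik, Maya, Rhea, Tess — no chain reaches any other.
That is 7.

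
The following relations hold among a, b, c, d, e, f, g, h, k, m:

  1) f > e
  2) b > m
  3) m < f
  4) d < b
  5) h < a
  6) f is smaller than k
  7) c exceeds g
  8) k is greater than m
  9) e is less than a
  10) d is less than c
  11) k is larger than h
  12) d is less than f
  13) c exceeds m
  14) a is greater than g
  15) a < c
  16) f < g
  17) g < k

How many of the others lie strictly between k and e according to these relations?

The relations place e below k. An element lies strictly between them when it is forced above e and also forced below k.
Above e: {f, g, a, c}. Below k: {d, h, m, f, g}.
Intersection: {f, g} — 2.

2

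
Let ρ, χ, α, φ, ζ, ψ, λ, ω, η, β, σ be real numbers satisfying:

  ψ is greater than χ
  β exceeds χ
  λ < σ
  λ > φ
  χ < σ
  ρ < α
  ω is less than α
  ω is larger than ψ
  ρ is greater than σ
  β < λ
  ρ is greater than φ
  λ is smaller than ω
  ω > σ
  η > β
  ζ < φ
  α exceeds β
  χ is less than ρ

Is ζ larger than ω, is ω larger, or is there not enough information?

The relevant relations are ζ < φ; φ < λ; λ < σ; σ < ω.
Chaining these gives ζ < φ < λ < σ < ω.
So ω is larger.

ω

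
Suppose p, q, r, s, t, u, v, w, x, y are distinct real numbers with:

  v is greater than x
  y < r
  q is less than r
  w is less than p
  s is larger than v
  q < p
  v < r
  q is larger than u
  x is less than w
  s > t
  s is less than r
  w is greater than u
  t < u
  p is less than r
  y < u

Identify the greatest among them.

Chaining downward from r: directly below it, y, v, q, s, p; then t, u, x, w.
That covers every other element, and nothing is given above r, so r is the greatest.

r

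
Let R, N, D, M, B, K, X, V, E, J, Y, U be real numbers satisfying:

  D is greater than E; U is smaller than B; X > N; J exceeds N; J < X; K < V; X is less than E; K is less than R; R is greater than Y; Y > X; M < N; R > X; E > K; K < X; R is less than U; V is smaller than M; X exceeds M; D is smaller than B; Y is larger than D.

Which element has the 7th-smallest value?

Chaining the given pairs: K < V < M < N < J < X < E < D < Y < R < U < B.
Counting 7 from the smallest end gives E.

E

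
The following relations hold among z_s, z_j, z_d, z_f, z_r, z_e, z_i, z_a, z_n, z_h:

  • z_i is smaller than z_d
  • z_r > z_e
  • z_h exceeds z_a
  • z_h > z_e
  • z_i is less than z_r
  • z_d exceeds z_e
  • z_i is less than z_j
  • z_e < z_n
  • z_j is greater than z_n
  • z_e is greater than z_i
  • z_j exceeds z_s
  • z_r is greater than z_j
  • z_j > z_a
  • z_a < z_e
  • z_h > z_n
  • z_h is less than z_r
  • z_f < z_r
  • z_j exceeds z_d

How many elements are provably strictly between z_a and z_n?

The relations place z_a below z_n. An element lies strictly between them when it is forced above z_a and also forced below z_n.
Above z_a: {z_e, z_d, z_j, z_h, z_r}. Below z_n: {z_i, z_e}.
Intersection: {z_e} — 1.

1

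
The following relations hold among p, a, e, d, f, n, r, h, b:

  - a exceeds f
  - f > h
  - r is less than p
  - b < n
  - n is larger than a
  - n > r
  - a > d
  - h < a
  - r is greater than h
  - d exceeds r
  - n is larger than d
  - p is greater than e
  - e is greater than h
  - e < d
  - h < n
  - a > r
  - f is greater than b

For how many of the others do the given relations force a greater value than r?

4

The elements the relations force above r are d, a, p, n — no chain reaches any other.
That is 4.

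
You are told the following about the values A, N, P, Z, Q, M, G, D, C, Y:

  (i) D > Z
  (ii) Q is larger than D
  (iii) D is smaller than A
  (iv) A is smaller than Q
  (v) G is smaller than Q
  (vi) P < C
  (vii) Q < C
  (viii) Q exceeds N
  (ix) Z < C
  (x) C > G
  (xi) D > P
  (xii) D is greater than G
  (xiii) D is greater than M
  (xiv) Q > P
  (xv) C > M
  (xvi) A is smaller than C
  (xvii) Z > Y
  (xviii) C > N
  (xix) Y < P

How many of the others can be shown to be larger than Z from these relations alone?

4

The elements the relations force above Z are D, A, Q, C — no chain reaches any other.
That is 4.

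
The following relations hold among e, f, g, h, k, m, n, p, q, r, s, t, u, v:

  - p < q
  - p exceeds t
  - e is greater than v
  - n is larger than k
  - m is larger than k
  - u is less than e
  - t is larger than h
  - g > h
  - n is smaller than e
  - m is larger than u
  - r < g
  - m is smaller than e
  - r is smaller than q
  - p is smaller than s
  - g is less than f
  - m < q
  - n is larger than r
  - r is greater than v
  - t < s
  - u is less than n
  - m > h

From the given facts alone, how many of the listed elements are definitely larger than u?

The elements the relations force above u are m, n, q, e — no chain reaches any other.
That is 4.

4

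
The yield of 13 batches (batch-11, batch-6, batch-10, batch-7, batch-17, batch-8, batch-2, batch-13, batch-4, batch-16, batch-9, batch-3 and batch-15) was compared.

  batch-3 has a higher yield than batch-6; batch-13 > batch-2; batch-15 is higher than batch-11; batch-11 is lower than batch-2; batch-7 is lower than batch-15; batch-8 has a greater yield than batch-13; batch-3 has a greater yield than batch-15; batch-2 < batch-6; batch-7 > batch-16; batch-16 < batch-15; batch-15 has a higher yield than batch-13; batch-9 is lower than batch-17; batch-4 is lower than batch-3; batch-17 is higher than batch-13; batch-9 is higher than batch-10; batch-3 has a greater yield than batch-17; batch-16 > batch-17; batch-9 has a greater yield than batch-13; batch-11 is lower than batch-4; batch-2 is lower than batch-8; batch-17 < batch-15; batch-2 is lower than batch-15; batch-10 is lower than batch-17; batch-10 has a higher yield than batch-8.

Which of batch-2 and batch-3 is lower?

The relevant relations are batch-2 < batch-13; batch-13 < batch-8; batch-8 < batch-10; batch-10 < batch-9; batch-9 < batch-17; batch-17 < batch-16; batch-16 < batch-7; batch-7 < batch-15; batch-15 < batch-3.
Chaining these gives batch-2 < batch-13 < batch-8 < batch-10 < batch-9 < batch-17 < batch-16 < batch-7 < batch-15 < batch-3.
So batch-2 < batch-3; batch-2 is the lower of the two.

batch-2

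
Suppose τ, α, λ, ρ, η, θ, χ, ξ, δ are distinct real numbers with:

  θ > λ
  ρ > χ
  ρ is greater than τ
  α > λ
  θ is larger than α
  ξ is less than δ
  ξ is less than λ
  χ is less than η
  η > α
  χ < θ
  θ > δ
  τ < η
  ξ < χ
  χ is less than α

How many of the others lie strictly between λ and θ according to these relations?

1

The relations place λ below θ. An element lies strictly between them when it is forced above λ and also forced below θ.
Above λ: {α, η}. Below θ: {ξ, χ, α, δ}.
Intersection: {α} — 1.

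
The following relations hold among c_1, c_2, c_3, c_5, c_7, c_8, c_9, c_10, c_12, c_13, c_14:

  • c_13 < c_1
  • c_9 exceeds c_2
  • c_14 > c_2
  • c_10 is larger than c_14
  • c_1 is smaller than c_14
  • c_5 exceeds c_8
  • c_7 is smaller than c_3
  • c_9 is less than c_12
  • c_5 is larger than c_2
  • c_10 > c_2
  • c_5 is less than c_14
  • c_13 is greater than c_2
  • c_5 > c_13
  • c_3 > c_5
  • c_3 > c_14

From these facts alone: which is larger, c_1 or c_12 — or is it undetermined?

undetermined

Following every chain through c_1: above c_1 we get c_14, c_10, c_3; below c_1 we get c_2, c_13.
c_12 is not reached, and no chain runs the other way from c_12 to c_1.
So the given relations leave the order of c_1 and c_12 undetermined.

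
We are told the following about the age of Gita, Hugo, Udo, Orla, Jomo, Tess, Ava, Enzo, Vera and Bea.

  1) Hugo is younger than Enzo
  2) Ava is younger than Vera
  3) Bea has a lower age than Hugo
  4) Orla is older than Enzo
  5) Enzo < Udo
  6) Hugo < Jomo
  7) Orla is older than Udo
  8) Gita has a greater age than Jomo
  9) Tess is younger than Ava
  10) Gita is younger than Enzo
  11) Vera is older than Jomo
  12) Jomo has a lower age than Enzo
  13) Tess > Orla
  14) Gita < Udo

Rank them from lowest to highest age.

Each adjacent pair is fixed by a given relation: Bea < Hugo; Hugo < Jomo; Jomo < Gita; Gita < Enzo; Enzo < Udo; Udo < Orla; Orla < Tess; Tess < Ava; Ava < Vera. Chaining them end to end gives the full order.

Bea < Hugo < Jomo < Gita < Enzo < Udo < Orla < Tess < Ava < Vera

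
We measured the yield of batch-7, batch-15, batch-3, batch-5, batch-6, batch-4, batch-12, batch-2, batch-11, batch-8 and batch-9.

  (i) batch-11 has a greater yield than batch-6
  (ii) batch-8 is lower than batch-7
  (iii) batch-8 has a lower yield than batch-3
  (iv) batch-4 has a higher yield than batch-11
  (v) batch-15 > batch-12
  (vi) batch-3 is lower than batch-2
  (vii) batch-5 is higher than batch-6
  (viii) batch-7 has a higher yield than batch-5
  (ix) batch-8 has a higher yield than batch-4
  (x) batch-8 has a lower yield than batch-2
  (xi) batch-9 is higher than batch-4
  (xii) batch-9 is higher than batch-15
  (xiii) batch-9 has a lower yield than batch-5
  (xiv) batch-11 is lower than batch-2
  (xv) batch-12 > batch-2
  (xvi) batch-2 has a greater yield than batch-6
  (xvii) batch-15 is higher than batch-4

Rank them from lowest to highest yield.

batch-6 < batch-11 < batch-4 < batch-8 < batch-3 < batch-2 < batch-12 < batch-15 < batch-9 < batch-5 < batch-7

Nothing is placed below batch-6, so it is least; from there batch-6 < batch-11; batch-11 < batch-4; batch-4 < batch-8; batch-8 < batch-3; batch-3 < batch-2; batch-2 < batch-12; batch-12 < batch-15; batch-15 < batch-9; batch-9 < batch-5; batch-5 < batch-7, each given directly.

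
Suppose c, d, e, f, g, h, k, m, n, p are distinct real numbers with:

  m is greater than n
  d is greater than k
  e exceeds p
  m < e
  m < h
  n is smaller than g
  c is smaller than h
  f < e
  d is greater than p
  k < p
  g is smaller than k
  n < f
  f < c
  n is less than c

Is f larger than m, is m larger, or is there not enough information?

Following every chain through f: above f we get c, h, e; below f we get n.
m is not reached, and no chain runs the other way from m to f.
So the given relations leave the order of f and m undetermined.

undetermined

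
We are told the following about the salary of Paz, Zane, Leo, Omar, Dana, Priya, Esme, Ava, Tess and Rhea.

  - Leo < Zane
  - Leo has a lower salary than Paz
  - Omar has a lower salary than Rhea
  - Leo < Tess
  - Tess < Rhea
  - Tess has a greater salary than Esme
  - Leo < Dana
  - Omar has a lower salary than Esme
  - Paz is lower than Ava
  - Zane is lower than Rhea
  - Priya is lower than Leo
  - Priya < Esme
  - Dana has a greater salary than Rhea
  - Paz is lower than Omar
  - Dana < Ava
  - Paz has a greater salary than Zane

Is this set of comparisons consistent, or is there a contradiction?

The single ordering Priya < Leo < Zane < Paz < Omar < Esme < Tess < Rhea < Dana < Ava satisfies every listed relation, so no contradiction arises.

consistent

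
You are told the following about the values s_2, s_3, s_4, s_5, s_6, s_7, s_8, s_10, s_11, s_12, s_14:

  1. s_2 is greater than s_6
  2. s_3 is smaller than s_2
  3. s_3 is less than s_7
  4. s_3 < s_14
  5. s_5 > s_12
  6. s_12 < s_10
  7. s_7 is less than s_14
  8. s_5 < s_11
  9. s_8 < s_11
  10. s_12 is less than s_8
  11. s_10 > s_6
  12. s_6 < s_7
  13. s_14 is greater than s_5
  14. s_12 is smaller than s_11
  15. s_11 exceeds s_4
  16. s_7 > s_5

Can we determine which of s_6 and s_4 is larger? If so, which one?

undetermined

Following every chain through s_6: above s_6 we get s_10, s_7, s_14, s_2.
s_4 is not reached, and no chain runs the other way from s_4 to s_6.
So the given relations leave the order of s_6 and s_4 undetermined.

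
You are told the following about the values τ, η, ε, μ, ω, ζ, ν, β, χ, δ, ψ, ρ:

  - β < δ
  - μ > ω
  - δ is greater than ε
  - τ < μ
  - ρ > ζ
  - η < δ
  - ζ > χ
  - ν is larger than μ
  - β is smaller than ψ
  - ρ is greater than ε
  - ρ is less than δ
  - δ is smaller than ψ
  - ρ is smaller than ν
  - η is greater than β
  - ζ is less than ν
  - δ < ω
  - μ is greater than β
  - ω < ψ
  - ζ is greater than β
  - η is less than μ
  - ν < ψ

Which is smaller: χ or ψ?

χ

χ < ζ and ζ < ρ give χ < ρ.
Then ρ < δ extends the chain to δ.
Then δ < ω extends the chain to ω.
Then ω < μ extends the chain to μ.
With μ < ν: χ < ζ < ρ < δ < ω < μ < ν.
Then ν < ψ extends the chain to ψ.
So χ < ψ; χ is the smaller of the two.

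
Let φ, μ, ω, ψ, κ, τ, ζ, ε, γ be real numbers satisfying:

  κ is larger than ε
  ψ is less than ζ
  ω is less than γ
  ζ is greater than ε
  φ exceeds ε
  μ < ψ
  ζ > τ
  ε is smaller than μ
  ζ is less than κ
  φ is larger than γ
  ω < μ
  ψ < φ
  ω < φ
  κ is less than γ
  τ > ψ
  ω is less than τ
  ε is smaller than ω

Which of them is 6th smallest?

ζ

Piecing the relations together gives one ordering: ε < ω < μ < ψ < τ < ζ < κ < γ < φ.
Counting 6 from the smallest end gives ζ.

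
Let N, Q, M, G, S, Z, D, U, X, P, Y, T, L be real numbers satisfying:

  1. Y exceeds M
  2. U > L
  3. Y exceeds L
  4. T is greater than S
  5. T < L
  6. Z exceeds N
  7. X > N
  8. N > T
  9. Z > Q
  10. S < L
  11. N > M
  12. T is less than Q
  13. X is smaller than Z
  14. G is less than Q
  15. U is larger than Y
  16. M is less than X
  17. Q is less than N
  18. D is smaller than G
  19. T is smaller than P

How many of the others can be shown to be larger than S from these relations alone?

Directly above S: T, L.
One step further: P, Q, N, Y, U (7 so far).
One step further: X, Z (9 so far).
Nothing else is reachable above S; 9 in all.

9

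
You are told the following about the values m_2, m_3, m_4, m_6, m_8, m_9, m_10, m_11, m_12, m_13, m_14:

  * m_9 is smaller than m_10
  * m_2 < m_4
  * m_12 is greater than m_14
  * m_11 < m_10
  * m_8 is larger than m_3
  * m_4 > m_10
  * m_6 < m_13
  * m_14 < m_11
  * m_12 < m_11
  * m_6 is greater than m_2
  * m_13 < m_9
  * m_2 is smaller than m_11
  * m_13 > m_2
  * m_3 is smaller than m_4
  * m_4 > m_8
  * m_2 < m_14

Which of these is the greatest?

Chaining downward from m_4: directly below it, m_3, m_2, m_8, m_10; then m_9, m_11; then m_14, m_12, m_13; then m_6.
That covers every other element, and nothing is given above m_4, so m_4 is the greatest.

m_4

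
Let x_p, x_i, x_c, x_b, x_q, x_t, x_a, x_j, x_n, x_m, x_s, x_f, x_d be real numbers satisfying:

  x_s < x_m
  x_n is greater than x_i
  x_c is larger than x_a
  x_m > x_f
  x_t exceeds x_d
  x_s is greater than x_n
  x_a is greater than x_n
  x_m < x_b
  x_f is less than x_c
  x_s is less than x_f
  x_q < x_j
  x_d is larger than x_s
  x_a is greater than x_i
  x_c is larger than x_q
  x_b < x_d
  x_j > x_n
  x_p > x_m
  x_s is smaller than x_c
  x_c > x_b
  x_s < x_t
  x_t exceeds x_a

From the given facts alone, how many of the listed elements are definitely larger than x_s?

7

From x_s the given relations immediately reach x_f, x_m, x_c, x_d, x_t.
From those, x_b, x_p — 7 in total.
Nothing else is reachable above x_s; 7 in all.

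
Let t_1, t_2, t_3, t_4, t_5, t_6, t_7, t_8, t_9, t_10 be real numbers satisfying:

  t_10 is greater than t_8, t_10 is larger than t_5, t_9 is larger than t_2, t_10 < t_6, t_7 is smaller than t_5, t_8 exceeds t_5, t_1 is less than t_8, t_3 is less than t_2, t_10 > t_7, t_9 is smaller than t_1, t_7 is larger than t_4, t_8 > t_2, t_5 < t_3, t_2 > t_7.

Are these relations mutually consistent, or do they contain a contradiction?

The single ordering t_4 < t_7 < t_5 < t_3 < t_2 < t_9 < t_1 < t_8 < t_10 < t_6 satisfies every listed relation, so no contradiction arises.

consistent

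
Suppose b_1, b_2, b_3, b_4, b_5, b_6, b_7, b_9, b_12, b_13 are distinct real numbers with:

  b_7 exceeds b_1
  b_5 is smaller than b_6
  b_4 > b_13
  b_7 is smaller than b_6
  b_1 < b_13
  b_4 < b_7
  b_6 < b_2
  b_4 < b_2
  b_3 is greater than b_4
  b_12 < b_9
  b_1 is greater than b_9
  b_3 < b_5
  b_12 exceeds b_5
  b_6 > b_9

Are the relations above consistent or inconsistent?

We have b_4 < b_3 stated directly, yet also b_3 < b_5 < b_12 < b_9 < b_1 < b_13 < b_4 by chaining the others — so b_3 < b_4. Contradiction.

inconsistent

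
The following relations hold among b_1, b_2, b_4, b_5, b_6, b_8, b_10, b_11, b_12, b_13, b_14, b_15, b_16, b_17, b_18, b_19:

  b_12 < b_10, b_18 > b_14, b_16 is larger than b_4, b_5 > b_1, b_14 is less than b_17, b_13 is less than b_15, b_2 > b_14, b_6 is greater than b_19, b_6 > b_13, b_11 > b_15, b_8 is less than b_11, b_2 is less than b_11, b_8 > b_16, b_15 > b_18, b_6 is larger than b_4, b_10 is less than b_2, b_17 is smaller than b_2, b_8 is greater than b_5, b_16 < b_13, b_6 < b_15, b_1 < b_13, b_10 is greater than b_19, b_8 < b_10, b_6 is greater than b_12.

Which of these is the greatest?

b_1 is not greatest since b_1 < b_5; b_14 is not greatest since b_14 < b_18; b_4 is not greatest since b_4 < b_16; b_19 is not greatest since b_19 < b_6; b_16 is not greatest since b_16 < b_13; b_5 is not greatest since b_5 < b_8; b_18 is not greatest since b_18 < b_15; b_12 is not greatest since b_12 < b_6; b_13 is not greatest since b_13 < b_6; b_17 is not greatest since b_17 < b_2; b_8 is not greatest since b_8 < b_11; b_10 is not greatest since b_10 < b_2; b_6 is not greatest since b_6 < b_15; b_2 is not greatest since b_2 < b_11; b_15 is not greatest since b_15 < b_11.
Only b_11 has nothing above it, so b_11 is the greatest.

b_11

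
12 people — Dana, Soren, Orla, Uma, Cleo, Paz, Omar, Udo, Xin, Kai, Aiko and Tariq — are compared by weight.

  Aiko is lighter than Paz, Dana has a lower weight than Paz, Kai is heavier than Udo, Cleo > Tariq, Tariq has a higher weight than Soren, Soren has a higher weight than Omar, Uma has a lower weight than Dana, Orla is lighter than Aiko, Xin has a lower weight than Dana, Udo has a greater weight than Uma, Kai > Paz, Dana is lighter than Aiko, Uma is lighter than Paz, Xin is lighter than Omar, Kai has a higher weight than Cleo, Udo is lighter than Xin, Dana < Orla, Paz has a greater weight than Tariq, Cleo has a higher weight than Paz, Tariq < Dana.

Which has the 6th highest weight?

The consecutive relations fix a unique order: Uma < Udo < Xin < Omar < Soren < Tariq < Dana < Orla < Aiko < Paz < Cleo < Kai.
Counting 6 from the largest end gives Dana.

Dana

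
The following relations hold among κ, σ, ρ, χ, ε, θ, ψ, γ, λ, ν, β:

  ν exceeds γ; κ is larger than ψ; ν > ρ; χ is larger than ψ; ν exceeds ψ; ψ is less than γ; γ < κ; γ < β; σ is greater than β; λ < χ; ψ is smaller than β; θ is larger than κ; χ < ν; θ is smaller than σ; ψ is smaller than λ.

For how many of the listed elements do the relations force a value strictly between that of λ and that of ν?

1

The relations place λ below ν. An element lies strictly between them when it is forced above λ and also forced below ν.
Above λ: {χ}. Below ν: {ψ, γ, χ, ρ}.
Intersection: {χ} — 1.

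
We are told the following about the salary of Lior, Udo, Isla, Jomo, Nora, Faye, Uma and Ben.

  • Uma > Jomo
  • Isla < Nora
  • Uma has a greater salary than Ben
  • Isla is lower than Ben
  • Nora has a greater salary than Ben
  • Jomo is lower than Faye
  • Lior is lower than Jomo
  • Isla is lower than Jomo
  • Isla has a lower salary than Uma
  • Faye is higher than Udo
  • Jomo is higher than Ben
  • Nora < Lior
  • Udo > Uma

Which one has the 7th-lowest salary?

Chaining the given pairs: Isla < Ben < Nora < Lior < Jomo < Uma < Udo < Faye.
Counting 7 from the smallest end gives Udo.

Udo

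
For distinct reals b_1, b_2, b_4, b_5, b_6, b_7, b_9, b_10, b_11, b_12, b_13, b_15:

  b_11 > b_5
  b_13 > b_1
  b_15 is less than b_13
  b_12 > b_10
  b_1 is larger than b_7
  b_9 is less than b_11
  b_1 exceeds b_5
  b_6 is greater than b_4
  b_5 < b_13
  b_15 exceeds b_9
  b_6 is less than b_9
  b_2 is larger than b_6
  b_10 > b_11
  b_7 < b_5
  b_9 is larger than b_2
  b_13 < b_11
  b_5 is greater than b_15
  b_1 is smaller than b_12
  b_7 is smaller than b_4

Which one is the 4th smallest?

Piecing the relations together gives one ordering: b_7 < b_4 < b_6 < b_2 < b_9 < b_15 < b_5 < b_1 < b_13 < b_11 < b_10 < b_12.
Counting 4 from the smallest end gives b_2.

b_2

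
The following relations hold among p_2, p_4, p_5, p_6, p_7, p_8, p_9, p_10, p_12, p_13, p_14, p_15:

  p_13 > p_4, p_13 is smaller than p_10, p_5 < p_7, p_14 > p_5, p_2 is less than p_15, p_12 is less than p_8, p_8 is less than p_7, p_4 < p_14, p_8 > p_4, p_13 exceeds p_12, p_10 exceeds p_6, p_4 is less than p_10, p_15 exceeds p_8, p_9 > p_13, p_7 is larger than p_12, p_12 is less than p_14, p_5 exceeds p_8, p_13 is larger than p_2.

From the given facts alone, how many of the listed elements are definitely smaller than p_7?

4

From p_7 the given relations immediately reach p_12, p_8, p_5.
From those, p_4 — 4 in total.
Nothing else is reachable below p_7; 4 in all.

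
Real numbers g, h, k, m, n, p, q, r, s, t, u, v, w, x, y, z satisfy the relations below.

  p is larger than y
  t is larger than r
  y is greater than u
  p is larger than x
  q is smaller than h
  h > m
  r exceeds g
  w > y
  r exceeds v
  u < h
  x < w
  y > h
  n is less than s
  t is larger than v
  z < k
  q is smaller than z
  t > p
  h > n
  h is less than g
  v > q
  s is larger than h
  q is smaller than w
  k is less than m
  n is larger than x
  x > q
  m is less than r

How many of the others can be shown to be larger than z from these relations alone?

10

Directly above z: k.
One step further: m (2 so far).
One step further: h, r (4 so far).
One step further: g, y, s, t (8 so far).
One step further: w, p (10 so far).
Nothing else is reachable above z; 10 in all.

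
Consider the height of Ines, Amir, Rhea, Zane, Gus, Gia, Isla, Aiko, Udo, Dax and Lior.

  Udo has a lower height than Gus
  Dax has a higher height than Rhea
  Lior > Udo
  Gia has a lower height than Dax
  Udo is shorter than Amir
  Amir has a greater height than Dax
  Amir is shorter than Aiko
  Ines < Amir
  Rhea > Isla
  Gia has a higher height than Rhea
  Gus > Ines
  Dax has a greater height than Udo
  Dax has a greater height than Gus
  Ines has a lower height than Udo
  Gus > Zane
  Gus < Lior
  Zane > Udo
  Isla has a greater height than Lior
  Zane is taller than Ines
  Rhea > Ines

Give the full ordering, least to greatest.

The consecutive links are each given: Ines < Udo; Udo < Zane; Zane < Gus; Gus < Lior; Lior < Isla; Isla < Rhea; Rhea < Gia; Gia < Dax; Dax < Amir; Amir < Aiko.

Ines < Udo < Zane < Gus < Lior < Isla < Rhea < Gia < Dax < Amir < Aiko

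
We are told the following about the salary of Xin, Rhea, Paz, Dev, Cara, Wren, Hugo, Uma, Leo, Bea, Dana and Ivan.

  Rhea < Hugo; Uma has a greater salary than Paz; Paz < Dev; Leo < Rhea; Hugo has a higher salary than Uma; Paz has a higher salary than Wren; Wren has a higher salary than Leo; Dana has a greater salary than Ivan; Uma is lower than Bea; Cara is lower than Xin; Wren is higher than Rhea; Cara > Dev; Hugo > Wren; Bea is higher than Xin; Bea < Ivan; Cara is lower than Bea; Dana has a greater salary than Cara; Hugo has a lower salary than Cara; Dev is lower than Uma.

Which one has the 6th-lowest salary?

The consecutive relations fix a unique order: Leo < Rhea < Wren < Paz < Dev < Uma < Hugo < Cara < Xin < Bea < Ivan < Dana.
Counting 6 from the smallest end gives Uma.

Uma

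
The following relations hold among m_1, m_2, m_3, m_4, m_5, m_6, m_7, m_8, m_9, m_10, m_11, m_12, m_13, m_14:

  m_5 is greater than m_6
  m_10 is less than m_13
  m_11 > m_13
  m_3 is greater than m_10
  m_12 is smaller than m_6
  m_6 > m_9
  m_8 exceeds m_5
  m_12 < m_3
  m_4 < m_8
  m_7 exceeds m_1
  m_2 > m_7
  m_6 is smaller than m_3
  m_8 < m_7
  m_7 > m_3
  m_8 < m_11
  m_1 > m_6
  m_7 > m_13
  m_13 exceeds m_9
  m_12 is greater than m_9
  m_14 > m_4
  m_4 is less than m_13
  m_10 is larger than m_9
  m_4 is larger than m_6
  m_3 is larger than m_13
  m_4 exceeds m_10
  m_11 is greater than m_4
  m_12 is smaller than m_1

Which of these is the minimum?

m_9

m_12 is not least since m_9 < m_12; m_6 is not least since m_9 < m_6; m_10 is not least since m_9 < m_10; m_4 is not least since m_10 < m_4; m_5 is not least since m_6 < m_5; m_8 is not least since m_4 < m_8; m_13 is not least since m_10 < m_13; m_14 is not least since m_4 < m_14; m_3 is not least since m_12 < m_3; m_1 is not least since m_6 < m_1; m_7 is not least since m_3 < m_7; m_11 is not least since m_8 < m_11; m_2 is not least since m_7 < m_2.
Only m_9 has nothing below it, so m_9 is the minimum.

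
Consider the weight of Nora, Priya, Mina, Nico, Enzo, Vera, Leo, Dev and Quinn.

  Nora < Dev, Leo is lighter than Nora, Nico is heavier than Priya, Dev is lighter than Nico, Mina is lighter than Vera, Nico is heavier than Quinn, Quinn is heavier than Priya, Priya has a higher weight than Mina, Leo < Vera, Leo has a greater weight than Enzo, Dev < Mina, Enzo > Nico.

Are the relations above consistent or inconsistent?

We have Leo < Nora stated directly, yet also Nora < Dev < Mina < Priya < Quinn < Nico < Enzo < Leo by chaining the others — so Nora < Leo. Contradiction.

inconsistent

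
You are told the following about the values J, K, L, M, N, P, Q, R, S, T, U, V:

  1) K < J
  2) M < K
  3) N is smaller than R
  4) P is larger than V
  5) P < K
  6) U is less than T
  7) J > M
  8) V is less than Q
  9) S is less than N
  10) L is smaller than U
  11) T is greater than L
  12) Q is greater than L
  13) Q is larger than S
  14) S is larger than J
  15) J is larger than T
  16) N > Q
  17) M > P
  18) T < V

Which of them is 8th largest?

Piecing the relations together gives one ordering: L < U < T < V < P < M < K < J < S < Q < N < R.
The 8th largest is P.

P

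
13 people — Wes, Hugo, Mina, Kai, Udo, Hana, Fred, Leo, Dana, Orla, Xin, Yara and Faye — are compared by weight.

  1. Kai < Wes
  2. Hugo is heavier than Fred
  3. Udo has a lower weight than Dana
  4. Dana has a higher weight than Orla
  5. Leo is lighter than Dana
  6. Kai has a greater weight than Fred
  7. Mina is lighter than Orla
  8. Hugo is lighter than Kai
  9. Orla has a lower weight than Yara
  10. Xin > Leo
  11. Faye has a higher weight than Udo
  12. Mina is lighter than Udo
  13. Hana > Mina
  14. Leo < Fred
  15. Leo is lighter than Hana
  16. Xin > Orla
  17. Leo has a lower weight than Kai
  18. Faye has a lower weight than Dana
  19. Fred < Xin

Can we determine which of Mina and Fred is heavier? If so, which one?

Following every chain through Mina: above Mina we get Orla, Hana, Udo, Faye, Yara, Dana, Xin.
Fred is not reached, and no chain runs the other way from Fred to Mina.
So the given relations leave the order of Mina and Fred undetermined.

undetermined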